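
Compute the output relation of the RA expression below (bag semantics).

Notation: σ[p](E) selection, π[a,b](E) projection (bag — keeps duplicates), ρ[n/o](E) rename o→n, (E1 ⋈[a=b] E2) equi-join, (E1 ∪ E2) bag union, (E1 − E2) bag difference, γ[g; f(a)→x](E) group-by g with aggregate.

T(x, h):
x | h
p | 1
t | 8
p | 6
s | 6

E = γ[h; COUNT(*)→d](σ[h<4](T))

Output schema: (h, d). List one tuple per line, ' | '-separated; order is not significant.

Per-node cardinality:
  T → 4
  σ[h<4](T) → 1
  γ[h; COUNT(*)→d](σ[h<4](T)) → 1

== RESULT ==
h | d
1 | 1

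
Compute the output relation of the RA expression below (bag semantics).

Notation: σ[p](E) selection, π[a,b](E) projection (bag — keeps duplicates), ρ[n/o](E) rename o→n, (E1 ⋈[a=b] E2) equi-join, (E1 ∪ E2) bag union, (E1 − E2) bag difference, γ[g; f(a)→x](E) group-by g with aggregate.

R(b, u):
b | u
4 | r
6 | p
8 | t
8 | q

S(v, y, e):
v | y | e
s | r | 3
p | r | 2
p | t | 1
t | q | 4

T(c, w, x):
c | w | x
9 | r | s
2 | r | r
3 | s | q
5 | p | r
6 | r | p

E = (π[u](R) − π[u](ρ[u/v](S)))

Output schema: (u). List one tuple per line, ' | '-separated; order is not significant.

Per-node cardinality:
  R → 4
  π[u](R) → 4
  S → 4
  ρ[u/v](S) → 4
  π[u](ρ[u/v](S)) → 4
  (π[u](R) − π[u](ρ[u/v](S))) → 2

== RESULT ==
u
q
r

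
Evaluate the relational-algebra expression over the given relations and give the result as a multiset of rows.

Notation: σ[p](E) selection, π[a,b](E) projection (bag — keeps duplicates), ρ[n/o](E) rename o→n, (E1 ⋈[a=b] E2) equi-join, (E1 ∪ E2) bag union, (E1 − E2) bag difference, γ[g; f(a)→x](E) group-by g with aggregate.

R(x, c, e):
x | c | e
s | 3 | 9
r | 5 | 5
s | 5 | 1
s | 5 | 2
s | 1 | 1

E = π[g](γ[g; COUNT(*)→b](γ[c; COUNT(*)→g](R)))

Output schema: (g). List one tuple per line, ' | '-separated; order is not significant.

Subexpression sizes:
  R → 5
  γ[c; COUNT(*)→g](R) → 3
  γ[g; COUNT(*)→b](γ[c; COUNT(*)→g](R)) → 2
  π[g](γ[g; COUNT(*)→b](γ[c; COUNT(*)→g](R))) → 2

== RESULT ==
g
1
3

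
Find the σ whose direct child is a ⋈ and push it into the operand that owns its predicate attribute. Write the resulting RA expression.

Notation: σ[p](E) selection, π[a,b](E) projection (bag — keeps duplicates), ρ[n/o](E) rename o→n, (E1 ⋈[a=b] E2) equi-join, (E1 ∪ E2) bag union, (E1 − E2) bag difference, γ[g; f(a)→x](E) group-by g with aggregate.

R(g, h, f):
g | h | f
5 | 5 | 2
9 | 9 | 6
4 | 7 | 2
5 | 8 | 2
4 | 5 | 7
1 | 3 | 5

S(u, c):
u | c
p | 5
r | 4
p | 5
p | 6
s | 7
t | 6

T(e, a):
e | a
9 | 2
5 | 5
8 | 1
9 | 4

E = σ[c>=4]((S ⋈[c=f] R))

σ filters on c, owned by the left side.
E' = (σ[c>=4](S) ⋈[c=f] R)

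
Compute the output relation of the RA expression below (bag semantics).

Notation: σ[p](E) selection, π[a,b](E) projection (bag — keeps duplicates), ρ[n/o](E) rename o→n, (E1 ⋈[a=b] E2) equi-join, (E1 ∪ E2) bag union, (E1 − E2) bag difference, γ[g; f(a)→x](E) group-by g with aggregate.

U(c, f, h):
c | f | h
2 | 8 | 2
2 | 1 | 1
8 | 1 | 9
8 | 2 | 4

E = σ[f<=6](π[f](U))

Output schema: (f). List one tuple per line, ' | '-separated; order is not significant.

Stepwise |·|:
  U → 4
  π[f](U) → 4
  σ[f<=6](π[f](U)) → 3

== RESULT ==
f
1
1
2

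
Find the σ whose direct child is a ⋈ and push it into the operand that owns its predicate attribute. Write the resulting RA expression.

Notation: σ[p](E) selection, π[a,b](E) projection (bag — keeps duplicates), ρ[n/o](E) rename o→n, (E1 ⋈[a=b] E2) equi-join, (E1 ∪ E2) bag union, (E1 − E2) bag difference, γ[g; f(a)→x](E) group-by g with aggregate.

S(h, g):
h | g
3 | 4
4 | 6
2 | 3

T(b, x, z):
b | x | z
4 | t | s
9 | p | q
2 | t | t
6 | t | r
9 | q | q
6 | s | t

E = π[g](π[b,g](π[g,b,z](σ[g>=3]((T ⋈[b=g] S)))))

σ filters on g, owned by the right side.
E' = π[g](π[b,g](π[g,b,z]((T ⋈[b=g] σ[g>=3](S)))))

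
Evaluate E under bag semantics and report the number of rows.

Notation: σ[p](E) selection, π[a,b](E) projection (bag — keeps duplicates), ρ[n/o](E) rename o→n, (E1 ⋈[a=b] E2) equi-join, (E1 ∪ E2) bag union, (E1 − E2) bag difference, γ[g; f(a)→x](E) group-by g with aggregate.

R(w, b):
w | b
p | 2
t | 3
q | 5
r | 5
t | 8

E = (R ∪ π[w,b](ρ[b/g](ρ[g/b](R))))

Row counts bottom-up:
  R → 5
  R → 5
  ρ[g/b](R) → 5
  ρ[b/g](ρ[g/b](R)) → 5
  π[w,b](ρ[b/g](ρ[g/b](R))) → 5
  (R ∪ π[w,b](ρ[b/g](ρ[g/b](R)))) → 10

|E| = 10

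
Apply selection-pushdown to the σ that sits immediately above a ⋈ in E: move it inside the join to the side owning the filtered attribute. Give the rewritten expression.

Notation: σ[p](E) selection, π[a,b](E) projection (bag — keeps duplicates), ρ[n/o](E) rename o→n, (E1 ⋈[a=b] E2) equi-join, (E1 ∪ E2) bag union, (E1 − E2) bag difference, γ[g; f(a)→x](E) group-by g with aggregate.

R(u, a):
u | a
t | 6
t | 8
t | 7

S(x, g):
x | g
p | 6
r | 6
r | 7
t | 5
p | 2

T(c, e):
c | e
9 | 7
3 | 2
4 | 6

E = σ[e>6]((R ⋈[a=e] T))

σ filters on e, owned by the right side.
E' = (R ⋈[a=e] σ[e>6](T))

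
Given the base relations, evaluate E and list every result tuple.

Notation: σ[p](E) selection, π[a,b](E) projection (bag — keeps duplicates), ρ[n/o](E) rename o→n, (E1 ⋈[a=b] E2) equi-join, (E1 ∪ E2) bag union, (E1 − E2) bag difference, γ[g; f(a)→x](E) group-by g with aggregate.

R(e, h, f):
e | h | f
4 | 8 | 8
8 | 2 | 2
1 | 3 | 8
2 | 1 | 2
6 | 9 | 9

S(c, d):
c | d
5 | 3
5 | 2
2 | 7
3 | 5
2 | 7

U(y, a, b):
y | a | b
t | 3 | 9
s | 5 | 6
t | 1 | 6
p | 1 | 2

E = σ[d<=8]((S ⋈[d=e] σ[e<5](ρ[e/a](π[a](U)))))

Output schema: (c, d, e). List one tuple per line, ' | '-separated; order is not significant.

Stepwise |·|:
  S → 5
  U → 4
  π[a](U) → 4
  ρ[e/a](π[a](U)) → 4
  σ[e<5](ρ[e/a](π[a](U))) → 3
  (S ⋈[d=e] σ[e<5](ρ[e/a](π[a](U)))) → 1
  σ[d<=8]((S ⋈[d=e] σ[e<5](ρ[e/a](π[a](U))))) → 1

== RESULT ==
c | d | e
5 | 3 | 3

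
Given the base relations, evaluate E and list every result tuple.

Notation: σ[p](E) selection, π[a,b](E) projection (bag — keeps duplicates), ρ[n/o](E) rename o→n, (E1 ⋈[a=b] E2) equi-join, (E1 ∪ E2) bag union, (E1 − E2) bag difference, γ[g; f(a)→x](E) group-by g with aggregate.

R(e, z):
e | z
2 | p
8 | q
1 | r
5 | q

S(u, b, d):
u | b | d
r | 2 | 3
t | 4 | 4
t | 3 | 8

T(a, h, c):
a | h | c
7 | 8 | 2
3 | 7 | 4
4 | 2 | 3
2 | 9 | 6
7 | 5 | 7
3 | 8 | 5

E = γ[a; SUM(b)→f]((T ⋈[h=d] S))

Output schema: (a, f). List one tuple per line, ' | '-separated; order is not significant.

Subexpression sizes:
  T → 6
  S → 3
  (T ⋈[h=d] S) → 2
  γ[a; SUM(b)→f]((T ⋈[h=d] S)) → 2

== RESULT ==
a | f
3 | 3
7 | 3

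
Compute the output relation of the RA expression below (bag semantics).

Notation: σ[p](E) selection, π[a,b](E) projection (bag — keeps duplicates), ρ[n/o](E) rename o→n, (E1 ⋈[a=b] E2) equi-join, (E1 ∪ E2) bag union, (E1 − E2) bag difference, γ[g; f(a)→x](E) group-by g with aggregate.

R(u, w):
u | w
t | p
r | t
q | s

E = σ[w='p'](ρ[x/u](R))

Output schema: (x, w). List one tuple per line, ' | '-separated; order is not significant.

Subexpression sizes:
  R → 3
  ρ[x/u](R) → 3
  σ[w='p'](ρ[x/u](R)) → 1

== RESULT ==
x | w
t | p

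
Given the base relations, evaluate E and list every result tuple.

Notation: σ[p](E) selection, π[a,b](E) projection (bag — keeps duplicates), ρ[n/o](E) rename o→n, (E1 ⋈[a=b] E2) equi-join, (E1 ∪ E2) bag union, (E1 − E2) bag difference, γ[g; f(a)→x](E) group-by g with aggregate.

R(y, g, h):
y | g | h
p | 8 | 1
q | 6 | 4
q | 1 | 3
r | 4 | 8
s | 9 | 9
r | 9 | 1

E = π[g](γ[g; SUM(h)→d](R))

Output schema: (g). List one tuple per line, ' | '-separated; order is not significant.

Row counts bottom-up:
  R → 6
  γ[g; SUM(h)→d](R) → 5
  π[g](γ[g; SUM(h)→d](R)) → 5

== RESULT ==
g
1
4
6
8
9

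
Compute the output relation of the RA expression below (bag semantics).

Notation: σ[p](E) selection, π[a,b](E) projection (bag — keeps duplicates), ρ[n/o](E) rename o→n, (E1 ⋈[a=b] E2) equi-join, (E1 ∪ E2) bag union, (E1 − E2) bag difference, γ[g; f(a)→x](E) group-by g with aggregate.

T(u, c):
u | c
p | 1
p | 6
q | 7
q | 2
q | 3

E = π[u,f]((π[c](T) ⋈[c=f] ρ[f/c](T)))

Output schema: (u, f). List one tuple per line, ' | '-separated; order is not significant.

Subexpression sizes:
  T → 5
  π[c](T) → 5
  T → 5
  ρ[f/c](T) → 5
  (π[c](T) ⋈[c=f] ρ[f/c](T)) → 5
  π[u,f]((π[c](T) ⋈[c=f] ρ[f/c](T))) → 5

== RESULT ==
u | f
p | 1
p | 6
q | 2
q | 3
q | 7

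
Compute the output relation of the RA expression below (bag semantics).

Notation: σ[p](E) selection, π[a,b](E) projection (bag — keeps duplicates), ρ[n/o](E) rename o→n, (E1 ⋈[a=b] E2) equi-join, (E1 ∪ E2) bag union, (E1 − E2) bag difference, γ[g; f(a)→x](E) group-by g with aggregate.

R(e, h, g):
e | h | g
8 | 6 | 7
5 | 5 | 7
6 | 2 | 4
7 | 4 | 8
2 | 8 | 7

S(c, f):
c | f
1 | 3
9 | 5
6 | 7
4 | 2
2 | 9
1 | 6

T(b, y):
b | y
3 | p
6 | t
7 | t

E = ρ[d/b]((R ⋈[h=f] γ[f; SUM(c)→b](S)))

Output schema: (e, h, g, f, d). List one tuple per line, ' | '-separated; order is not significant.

Stepwise |·|:
  R → 5
  S → 6
  γ[f; SUM(c)→b](S) → 6
  (R ⋈[h=f] γ[f; SUM(c)→b](S)) → 3
  ρ[d/b]((R ⋈[h=f] γ[f; SUM(c)→b](S))) → 3

== RESULT ==
e | h | g | f | d
5 | 5 | 7 | 5 | 9
6 | 2 | 4 | 2 | 4
8 | 6 | 7 | 6 | 1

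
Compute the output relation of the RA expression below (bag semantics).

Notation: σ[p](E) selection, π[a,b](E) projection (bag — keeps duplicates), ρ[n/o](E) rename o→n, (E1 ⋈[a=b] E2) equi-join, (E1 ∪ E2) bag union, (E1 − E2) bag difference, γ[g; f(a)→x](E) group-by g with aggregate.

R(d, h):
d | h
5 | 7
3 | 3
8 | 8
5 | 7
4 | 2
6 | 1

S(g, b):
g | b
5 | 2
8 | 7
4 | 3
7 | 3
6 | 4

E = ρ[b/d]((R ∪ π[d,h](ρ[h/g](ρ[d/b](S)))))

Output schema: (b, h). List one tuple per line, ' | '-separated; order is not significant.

Per-node cardinality:
  R → 6
  S → 5
  ρ[d/b](S) → 5
  ρ[h/g](ρ[d/b](S)) → 5
  π[d,h](ρ[h/g](ρ[d/b](S))) → 5
  (R ∪ π[d,h](ρ[h/g](ρ[d/b](S)))) → 11
  ρ[b/d]((R ∪ π[d,h](ρ[h/g](ρ[d/b](S))))) → 11

== RESULT ==
b | h
2 | 5
3 | 3
3 | 4
3 | 7
4 | 2
4 | 6
5 | 7
5 | 7
6 | 1
7 | 8
8 | 8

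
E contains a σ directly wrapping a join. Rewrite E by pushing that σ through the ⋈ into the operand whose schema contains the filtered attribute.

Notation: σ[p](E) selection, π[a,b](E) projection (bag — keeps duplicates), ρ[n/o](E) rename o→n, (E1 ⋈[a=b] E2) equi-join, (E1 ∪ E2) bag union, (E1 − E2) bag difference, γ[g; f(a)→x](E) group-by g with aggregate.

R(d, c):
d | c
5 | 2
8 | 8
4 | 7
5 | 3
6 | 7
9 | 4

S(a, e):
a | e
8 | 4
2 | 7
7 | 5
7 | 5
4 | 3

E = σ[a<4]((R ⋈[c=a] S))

σ filters on a, owned by the right side.
E' = (R ⋈[c=a] σ[a<4](S))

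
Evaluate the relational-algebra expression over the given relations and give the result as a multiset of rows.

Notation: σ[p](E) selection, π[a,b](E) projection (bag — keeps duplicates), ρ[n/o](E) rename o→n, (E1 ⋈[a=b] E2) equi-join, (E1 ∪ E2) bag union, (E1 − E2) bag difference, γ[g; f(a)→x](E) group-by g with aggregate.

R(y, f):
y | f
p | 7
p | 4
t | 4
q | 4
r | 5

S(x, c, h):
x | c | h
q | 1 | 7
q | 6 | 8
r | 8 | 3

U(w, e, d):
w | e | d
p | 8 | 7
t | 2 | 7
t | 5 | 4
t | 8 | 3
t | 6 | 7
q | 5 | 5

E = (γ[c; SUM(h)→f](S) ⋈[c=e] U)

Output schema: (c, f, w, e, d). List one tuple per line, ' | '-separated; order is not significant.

Subexpression sizes:
  S → 3
  γ[c; SUM(h)→f](S) → 3
  U → 6
  (γ[c; SUM(h)→f](S) ⋈[c=e] U) → 3

== RESULT ==
c | f | w | e | d
6 | 8 | t | 6 | 7
8 | 3 | p | 8 | 7
8 | 3 | t | 8 | 3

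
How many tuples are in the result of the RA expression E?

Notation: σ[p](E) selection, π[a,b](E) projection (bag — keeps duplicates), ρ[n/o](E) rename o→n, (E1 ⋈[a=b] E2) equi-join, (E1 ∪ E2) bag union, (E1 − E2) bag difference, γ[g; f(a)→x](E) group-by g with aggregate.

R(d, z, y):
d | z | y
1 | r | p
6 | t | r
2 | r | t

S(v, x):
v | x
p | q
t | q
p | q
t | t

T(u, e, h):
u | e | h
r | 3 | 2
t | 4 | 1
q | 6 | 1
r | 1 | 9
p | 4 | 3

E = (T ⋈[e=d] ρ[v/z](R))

Subexpression sizes:
  T → 5
  R → 3
  ρ[v/z](R) → 3
  (T ⋈[e=d] ρ[v/z](R)) → 2

|E| = 2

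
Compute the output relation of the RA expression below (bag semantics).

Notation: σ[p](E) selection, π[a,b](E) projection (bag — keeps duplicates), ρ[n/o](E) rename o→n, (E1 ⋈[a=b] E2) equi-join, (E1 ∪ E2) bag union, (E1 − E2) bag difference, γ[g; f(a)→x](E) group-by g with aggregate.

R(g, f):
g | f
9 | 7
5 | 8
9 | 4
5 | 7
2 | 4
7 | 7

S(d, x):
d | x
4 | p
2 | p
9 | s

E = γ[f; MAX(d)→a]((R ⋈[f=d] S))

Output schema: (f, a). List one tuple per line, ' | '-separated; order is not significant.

Stepwise |·|:
  R → 6
  S → 3
  (R ⋈[f=d] S) → 2
  γ[f; MAX(d)→a]((R ⋈[f=d] S)) → 1

== RESULT ==
f | a
4 | 4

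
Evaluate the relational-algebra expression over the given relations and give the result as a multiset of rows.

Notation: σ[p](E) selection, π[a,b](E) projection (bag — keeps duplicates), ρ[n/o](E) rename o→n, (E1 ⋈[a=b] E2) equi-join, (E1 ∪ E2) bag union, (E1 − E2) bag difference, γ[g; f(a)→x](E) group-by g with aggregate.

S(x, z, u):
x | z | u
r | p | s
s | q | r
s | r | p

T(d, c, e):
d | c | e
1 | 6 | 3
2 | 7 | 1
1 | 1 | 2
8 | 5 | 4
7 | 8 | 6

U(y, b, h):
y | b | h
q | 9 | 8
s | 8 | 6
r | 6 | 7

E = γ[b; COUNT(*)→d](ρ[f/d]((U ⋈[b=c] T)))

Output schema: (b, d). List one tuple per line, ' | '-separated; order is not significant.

Stepwise |·|:
  U → 3
  T → 5
  (U ⋈[b=c] T) → 2
  ρ[f/d]((U ⋈[b=c] T)) → 2
  γ[b; COUNT(*)→d](ρ[f/d]((U ⋈[b=c] T))) → 2

== RESULT ==
b | d
6 | 1
8 | 1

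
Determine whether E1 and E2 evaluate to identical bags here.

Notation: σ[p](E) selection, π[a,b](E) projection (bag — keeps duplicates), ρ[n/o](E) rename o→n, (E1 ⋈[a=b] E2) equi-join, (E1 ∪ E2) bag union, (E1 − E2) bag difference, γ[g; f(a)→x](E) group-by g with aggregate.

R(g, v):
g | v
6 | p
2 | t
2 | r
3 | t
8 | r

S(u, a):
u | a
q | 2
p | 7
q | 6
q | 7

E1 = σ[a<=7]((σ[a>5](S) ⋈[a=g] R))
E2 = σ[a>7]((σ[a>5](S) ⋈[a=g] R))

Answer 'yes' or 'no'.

E1 stepwise |·|:
  S → 4
  σ[a>5](S) → 3
  R → 5
  (σ[a>5](S) ⋈[a=g] R) → 1
  σ[a<=7]((σ[a>5](S) ⋈[a=g] R)) → 1
E2 stepwise |·|:
  S → 4
  σ[a>5](S) → 3
  R → 5
  (σ[a>5](S) ⋈[a=g] R) → 1
  σ[a>7]((σ[a>5](S) ⋈[a=g] R)) → 0

E1 result:
u | a | g | v
q | 6 | 6 | p
E2 result:
u | a | g | v
(0 rows)
Witness: ('q', 6, 6, 'p') appears 1× in E1 but 0× in E2.

no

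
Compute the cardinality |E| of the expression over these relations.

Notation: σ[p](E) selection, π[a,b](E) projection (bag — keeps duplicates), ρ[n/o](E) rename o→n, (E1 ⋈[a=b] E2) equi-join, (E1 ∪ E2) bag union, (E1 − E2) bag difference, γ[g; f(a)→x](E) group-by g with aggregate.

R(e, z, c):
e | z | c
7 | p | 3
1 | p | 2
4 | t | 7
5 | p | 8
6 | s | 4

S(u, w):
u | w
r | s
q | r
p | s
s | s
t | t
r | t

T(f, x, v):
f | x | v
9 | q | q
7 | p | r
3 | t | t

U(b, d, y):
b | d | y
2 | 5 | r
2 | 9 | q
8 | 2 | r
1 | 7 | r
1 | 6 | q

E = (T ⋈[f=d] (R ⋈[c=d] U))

Per-node cardinality:
  T → 3
  R → 5
  U → 5
  (R ⋈[c=d] U) → 2
  (T ⋈[f=d] (R ⋈[c=d] U)) → 1

|E| = 1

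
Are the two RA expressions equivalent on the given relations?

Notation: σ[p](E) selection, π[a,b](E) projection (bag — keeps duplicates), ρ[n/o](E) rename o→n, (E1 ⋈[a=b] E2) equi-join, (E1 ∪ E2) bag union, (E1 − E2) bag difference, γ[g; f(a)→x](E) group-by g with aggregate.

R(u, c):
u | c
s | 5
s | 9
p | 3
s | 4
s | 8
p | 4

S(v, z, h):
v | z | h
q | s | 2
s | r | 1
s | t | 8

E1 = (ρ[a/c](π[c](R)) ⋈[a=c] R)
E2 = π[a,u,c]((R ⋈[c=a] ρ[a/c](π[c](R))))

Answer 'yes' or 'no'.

E1 row counts bottom-up:
  R → 6
  π[c](R) → 6
  ρ[a/c](π[c](R)) → 6
  R → 6
  (ρ[a/c](π[c](R)) ⋈[a=c] R) → 8
E2 row counts bottom-up:
  R → 6
  R → 6
  π[c](R) → 6
  ρ[a/c](π[c](R)) → 6
  (R ⋈[c=a] ρ[a/c](π[c](R))) → 8
  π[a,u,c]((R ⋈[c=a] ρ[a/c](π[c](R)))) → 8

E1 and E2 produce the same multiset:
a | u | c
3 | p | 3
4 | p | 4
4 | p | 4
4 | s | 4
4 | s | 4
5 | s | 5
8 | s | 8
9 | s | 9

yes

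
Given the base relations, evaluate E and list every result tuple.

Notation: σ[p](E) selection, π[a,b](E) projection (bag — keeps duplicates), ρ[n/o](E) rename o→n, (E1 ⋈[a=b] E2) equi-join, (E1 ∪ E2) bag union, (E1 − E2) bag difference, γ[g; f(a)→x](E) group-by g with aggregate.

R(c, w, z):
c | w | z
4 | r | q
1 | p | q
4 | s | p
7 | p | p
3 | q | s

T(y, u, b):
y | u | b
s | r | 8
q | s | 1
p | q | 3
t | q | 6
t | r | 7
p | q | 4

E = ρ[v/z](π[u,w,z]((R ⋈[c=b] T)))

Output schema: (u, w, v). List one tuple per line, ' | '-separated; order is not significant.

Row counts bottom-up:
  R → 5
  T → 6
  (R ⋈[c=b] T) → 5
  π[u,w,z]((R ⋈[c=b] T)) → 5
  ρ[v/z](π[u,w,z]((R ⋈[c=b] T))) → 5

== RESULT ==
u | w | v
q | q | s
q | r | q
q | s | p
r | p | p
s | p | q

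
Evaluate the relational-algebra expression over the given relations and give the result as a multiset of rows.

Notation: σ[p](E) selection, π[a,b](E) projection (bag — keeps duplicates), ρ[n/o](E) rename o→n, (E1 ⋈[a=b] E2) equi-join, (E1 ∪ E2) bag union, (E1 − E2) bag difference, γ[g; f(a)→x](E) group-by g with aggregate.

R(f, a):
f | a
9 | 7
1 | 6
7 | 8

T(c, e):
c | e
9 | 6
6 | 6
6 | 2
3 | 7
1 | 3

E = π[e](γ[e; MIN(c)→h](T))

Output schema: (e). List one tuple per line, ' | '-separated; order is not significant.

Row counts bottom-up:
  T → 5
  γ[e; MIN(c)→h](T) → 4
  π[e](γ[e; MIN(c)→h](T)) → 4

== RESULT ==
e
2
3
6
7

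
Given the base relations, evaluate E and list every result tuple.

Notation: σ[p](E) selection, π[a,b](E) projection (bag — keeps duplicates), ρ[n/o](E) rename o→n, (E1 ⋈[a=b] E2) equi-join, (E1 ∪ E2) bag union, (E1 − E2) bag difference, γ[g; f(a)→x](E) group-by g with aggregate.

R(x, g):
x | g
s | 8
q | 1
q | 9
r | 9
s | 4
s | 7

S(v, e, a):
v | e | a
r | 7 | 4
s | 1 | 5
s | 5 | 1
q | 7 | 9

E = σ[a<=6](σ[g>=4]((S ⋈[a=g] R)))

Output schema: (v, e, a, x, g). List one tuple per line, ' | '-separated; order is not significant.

Stepwise |·|:
  S → 4
  R → 6
  (S ⋈[a=g] R) → 4
  σ[g>=4]((S ⋈[a=g] R)) → 3
  σ[a<=6](σ[g>=4]((S ⋈[a=g] R))) → 1

== RESULT ==
v | e | a | x | g
r | 7 | 4 | s | 4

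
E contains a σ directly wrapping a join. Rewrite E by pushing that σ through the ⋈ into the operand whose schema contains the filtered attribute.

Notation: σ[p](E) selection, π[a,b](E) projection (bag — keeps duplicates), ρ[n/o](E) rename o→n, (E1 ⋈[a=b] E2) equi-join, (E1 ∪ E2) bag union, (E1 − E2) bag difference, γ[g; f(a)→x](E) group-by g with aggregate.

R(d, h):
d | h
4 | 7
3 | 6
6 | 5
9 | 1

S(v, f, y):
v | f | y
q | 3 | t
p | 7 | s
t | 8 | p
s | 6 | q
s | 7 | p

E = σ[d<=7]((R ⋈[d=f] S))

σ filters on d, owned by the left side.
E' = (σ[d<=7](R) ⋈[d=f] S)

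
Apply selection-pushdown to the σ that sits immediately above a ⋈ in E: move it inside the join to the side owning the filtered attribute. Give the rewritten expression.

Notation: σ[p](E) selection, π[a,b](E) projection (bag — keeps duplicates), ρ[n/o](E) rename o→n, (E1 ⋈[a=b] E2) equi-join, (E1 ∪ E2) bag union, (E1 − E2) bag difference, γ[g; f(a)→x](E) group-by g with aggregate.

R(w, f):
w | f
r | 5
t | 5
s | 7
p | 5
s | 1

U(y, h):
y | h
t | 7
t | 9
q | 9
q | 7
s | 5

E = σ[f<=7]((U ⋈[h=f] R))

σ filters on f, owned by the right side.
E' = (U ⋈[h=f] σ[f<=7](R))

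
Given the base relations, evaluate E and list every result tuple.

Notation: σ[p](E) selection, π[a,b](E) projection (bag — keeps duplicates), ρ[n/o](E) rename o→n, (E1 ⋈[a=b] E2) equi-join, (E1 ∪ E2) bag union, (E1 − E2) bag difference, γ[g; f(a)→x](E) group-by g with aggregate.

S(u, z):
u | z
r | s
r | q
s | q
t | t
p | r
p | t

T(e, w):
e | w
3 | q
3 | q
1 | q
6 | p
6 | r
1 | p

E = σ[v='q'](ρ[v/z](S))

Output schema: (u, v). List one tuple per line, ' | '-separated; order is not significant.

Stepwise |·|:
  S → 6
  ρ[v/z](S) → 6
  σ[v='q'](ρ[v/z](S)) → 2

== RESULT ==
u | v
r | q
s | q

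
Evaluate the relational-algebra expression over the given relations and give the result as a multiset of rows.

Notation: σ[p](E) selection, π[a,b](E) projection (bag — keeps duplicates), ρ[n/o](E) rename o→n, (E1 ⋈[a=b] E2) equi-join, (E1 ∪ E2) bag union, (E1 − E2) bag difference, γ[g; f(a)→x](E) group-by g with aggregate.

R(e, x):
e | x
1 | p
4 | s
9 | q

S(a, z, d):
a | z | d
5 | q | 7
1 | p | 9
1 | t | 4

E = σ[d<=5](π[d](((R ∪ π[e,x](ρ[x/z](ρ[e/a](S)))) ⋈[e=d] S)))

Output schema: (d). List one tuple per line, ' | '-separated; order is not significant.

Row counts bottom-up:
  R → 3
  S → 3
  ρ[e/a](S) → 3
  ρ[x/z](ρ[e/a](S)) → 3
  π[e,x](ρ[x/z](ρ[e/a](S))) → 3
  (R ∪ π[e,x](ρ[x/z](ρ[e/a](S)))) → 6
  S → 3
  ((R ∪ π[e,x](ρ[x/z](ρ[e/a](S)))) ⋈[e=d] S) → 2
  π[d](((R ∪ π[e,x](ρ[x/z](ρ[e/a](S)))) ⋈[e=d] S)) → 2
  σ[d<=5](π[d](((R ∪ π[e,x](ρ[x/z](ρ[e/a](S)))) ⋈[e=d] S))) → 1

== RESULT ==
d
4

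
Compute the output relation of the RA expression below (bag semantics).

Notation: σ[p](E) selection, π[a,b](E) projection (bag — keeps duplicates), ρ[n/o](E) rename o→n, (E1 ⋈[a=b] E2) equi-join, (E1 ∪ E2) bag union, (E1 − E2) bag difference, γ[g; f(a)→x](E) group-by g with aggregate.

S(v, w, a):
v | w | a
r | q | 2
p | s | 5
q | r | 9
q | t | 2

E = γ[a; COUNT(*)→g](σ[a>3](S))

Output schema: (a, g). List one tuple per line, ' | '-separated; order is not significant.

Stepwise |·|:
  S → 4
  σ[a>3](S) → 2
  γ[a; COUNT(*)→g](σ[a>3](S)) → 2

== RESULT ==
a | g
5 | 1
9 | 1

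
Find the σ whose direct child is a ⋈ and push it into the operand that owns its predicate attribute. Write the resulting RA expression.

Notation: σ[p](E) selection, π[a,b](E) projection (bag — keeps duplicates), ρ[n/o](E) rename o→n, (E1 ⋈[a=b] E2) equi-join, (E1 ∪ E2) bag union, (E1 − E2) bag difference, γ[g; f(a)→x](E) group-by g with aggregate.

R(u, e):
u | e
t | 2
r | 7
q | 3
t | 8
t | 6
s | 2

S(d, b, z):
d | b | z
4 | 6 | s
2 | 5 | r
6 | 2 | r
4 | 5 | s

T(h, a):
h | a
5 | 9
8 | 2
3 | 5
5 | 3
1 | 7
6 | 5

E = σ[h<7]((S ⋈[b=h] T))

σ filters on h, owned by the right side.
E' = (S ⋈[b=h] σ[h<7](T))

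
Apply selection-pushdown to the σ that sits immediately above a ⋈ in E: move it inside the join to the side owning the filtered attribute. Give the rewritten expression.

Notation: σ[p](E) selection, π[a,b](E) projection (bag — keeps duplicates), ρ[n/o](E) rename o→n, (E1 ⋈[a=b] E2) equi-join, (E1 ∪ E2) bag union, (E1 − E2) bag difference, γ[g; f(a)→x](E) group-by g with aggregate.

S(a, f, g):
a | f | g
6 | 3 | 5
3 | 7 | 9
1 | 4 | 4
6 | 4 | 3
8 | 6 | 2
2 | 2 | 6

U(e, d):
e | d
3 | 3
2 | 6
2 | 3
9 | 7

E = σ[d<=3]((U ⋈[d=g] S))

σ filters on d, owned by the left side.
E' = (σ[d<=3](U) ⋈[d=g] S)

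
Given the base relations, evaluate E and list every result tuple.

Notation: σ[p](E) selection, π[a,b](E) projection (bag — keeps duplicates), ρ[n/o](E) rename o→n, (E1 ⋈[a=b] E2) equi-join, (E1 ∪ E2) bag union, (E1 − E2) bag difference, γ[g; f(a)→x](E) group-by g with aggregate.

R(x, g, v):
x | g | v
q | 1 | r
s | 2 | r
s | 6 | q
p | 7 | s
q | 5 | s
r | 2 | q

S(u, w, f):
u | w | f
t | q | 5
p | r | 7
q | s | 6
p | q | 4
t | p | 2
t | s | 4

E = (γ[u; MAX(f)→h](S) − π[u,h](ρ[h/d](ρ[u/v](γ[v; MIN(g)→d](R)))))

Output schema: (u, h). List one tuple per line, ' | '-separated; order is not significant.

Per-node cardinality:
  S → 6
  γ[u; MAX(f)→h](S) → 3
  R → 6
  γ[v; MIN(g)→d](R) → 3
  ρ[u/v](γ[v; MIN(g)→d](R)) → 3
  ρ[h/d](ρ[u/v](γ[v; MIN(g)→d](R))) → 3
  π[u,h](ρ[h/d](ρ[u/v](γ[v; MIN(g)→d](R)))) → 3
  (γ[u; MAX(f)→h](S) − π[u,h](ρ[h/d](ρ[u/v](γ[v; MIN(g)→d](R))))) → 3

== RESULT ==
u | h
p | 7
q | 6
t | 5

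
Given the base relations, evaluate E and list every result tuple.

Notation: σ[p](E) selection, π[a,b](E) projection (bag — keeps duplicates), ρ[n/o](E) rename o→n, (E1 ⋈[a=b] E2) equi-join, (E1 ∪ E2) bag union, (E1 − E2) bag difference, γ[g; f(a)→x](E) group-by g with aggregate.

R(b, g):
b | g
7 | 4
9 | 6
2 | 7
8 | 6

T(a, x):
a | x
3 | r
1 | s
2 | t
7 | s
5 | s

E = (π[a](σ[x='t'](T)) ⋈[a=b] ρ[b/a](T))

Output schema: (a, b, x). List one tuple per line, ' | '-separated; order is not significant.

Row counts bottom-up:
  T → 5
  σ[x='t'](T) → 1
  π[a](σ[x='t'](T)) → 1
  T → 5
  ρ[b/a](T) → 5
  (π[a](σ[x='t'](T)) ⋈[a=b] ρ[b/a](T)) → 1

== RESULT ==
a | b | x
2 | 2 | t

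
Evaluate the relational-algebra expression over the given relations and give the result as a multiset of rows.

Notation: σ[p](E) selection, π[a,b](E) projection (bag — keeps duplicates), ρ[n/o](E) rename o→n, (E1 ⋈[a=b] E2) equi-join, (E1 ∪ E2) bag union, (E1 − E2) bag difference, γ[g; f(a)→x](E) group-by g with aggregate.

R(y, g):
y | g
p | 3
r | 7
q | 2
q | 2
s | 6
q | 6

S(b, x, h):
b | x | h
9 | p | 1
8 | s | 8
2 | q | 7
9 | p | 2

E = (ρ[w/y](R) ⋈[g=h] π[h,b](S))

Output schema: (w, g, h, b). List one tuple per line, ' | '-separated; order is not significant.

Subexpression sizes:
  R → 6
  ρ[w/y](R) → 6
  S → 4
  π[h,b](S) → 4
  (ρ[w/y](R) ⋈[g=h] π[h,b](S)) → 3

== RESULT ==
w | g | h | b
q | 2 | 2 | 9
q | 2 | 2 | 9
r | 7 | 7 | 2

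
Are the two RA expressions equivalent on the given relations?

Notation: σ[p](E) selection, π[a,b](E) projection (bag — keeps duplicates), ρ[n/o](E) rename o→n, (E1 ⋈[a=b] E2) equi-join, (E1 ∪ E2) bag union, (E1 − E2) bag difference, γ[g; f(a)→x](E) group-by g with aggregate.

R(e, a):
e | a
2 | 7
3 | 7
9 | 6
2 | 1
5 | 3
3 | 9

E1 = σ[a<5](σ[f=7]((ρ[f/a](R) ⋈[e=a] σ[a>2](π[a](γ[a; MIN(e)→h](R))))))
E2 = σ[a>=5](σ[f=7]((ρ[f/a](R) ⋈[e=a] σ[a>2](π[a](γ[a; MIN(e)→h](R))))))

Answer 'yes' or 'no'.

E1 stepwise |·|:
  R → 6
  ρ[f/a](R) → 6
  R → 6
  γ[a; MIN(e)→h](R) → 5
  π[a](γ[a; MIN(e)→h](R)) → 5
  σ[a>2](π[a](γ[a; MIN(e)→h](R))) → 4
  (ρ[f/a](R) ⋈[e=a] σ[a>2](π[a](γ[a; MIN(e)→h](R)))) → 3
  σ[f=7]((ρ[f/a](R) ⋈[e=a] σ[a>2](π[a](γ[a; MIN(e)→h](R))))) → 1
  σ[a<5](σ[f=7]((ρ[f/a](R) ⋈[e=a] σ[a>2](π[a](γ[a; MIN(e)→h](R)))))) → 1
E2 stepwise |·|:
  R → 6
  ρ[f/a](R) → 6
  R → 6
  γ[a; MIN(e)→h](R) → 5
  π[a](γ[a; MIN(e)→h](R)) → 5
  σ[a>2](π[a](γ[a; MIN(e)→h](R))) → 4
  (ρ[f/a](R) ⋈[e=a] σ[a>2](π[a](γ[a; MIN(e)→h](R)))) → 3
  σ[f=7]((ρ[f/a](R) ⋈[e=a] σ[a>2](π[a](γ[a; MIN(e)→h](R))))) → 1
  σ[a>=5](σ[f=7]((ρ[f/a](R) ⋈[e=a] σ[a>2](π[a](γ[a; MIN(e)→h](R)))))) → 0

E1 result:
e | f | a
3 | 7 | 3
E2 result:
e | f | a
(0 rows)
Witness: (3, 7, 3) appears 1× in E1 but 0× in E2.

no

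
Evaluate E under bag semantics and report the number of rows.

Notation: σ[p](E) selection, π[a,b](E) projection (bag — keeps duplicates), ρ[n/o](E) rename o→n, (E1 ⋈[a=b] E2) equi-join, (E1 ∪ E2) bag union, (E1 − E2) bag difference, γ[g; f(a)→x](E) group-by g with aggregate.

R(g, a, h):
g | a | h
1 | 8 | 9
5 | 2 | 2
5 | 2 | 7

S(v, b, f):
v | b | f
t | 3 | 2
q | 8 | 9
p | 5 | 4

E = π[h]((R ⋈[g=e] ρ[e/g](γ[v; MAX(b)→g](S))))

Stepwise |·|:
  R → 3
  S → 3
  γ[v; MAX(b)→g](S) → 3
  ρ[e/g](γ[v; MAX(b)→g](S)) → 3
  (R ⋈[g=e] ρ[e/g](γ[v; MAX(b)→g](S))) → 2
  π[h]((R ⋈[g=e] ρ[e/g](γ[v; MAX(b)→g](S)))) → 2

|E| = 2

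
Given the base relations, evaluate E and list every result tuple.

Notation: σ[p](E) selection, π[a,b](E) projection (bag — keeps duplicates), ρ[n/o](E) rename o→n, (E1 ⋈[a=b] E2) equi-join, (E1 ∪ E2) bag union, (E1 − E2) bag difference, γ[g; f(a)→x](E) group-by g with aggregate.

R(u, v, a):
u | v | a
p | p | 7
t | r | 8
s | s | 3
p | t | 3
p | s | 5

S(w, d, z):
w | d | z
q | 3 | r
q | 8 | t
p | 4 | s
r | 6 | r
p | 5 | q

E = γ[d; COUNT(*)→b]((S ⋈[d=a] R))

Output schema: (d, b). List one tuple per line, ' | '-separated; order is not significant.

Per-node cardinality:
  S → 5
  R → 5
  (S ⋈[d=a] R) → 4
  γ[d; COUNT(*)→b]((S ⋈[d=a] R)) → 3

== RESULT ==
d | b
3 | 2
5 | 1
8 | 1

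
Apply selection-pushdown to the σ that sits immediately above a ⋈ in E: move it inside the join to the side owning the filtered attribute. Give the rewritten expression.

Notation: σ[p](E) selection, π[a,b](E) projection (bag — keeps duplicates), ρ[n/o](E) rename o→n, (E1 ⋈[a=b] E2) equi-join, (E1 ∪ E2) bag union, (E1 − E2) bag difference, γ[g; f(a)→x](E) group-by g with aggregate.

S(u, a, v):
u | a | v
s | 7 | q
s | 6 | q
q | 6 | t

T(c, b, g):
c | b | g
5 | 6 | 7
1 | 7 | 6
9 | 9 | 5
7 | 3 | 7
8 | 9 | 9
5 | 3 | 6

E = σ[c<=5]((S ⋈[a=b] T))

σ filters on c, owned by the right side.
E' = (S ⋈[a=b] σ[c<=5](T))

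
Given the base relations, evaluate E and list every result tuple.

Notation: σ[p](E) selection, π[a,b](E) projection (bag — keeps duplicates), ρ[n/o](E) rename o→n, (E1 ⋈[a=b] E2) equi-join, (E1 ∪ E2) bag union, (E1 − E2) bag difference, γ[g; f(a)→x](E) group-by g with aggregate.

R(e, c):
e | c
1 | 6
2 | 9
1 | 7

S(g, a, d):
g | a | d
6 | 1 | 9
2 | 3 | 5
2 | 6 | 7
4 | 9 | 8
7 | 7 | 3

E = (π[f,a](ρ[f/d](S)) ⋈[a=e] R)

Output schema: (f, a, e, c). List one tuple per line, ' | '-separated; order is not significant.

Per-node cardinality:
  S → 5
  ρ[f/d](S) → 5
  π[f,a](ρ[f/d](S)) → 5
  R → 3
  (π[f,a](ρ[f/d](S)) ⋈[a=e] R) → 2

== RESULT ==
f | a | e | c
9 | 1 | 1 | 6
9 | 1 | 1 | 7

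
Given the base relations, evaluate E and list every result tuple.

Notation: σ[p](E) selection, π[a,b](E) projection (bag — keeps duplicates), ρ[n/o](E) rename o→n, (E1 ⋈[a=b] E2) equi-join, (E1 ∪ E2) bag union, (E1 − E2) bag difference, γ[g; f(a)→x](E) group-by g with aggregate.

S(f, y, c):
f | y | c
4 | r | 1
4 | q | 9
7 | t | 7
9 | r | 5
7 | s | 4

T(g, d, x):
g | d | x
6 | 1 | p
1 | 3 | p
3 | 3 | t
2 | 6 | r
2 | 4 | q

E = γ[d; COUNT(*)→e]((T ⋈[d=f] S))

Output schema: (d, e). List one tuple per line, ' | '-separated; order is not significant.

Row counts bottom-up:
  T → 5
  S → 5
  (T ⋈[d=f] S) → 2
  γ[d; COUNT(*)→e]((T ⋈[d=f] S)) → 1

== RESULT ==
d | e
4 | 2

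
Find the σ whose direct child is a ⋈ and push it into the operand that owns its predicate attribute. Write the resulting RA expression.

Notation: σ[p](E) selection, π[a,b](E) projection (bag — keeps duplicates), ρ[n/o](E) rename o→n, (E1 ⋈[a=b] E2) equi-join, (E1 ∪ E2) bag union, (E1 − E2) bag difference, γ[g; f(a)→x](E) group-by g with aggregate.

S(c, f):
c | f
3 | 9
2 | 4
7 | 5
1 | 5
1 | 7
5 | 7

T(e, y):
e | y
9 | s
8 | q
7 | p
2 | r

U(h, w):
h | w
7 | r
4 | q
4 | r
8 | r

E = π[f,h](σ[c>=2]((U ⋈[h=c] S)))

σ filters on c, owned by the right side.
E' = π[f,h]((U ⋈[h=c] σ[c>=2](S)))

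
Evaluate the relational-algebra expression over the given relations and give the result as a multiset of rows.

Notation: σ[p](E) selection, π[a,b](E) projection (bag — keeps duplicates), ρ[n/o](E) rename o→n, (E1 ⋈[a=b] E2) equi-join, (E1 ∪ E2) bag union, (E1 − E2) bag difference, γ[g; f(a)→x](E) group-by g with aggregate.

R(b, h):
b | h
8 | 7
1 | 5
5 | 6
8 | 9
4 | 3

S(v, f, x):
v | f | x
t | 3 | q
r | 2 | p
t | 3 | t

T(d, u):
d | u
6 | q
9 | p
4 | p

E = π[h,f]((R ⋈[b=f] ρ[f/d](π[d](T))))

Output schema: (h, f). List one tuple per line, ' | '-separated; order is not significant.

Row counts bottom-up:
  R → 5
  T → 3
  π[d](T) → 3
  ρ[f/d](π[d](T)) → 3
  (R ⋈[b=f] ρ[f/d](π[d](T))) → 1
  π[h,f]((R ⋈[b=f] ρ[f/d](π[d](T)))) → 1

== RESULT ==
h | f
3 | 4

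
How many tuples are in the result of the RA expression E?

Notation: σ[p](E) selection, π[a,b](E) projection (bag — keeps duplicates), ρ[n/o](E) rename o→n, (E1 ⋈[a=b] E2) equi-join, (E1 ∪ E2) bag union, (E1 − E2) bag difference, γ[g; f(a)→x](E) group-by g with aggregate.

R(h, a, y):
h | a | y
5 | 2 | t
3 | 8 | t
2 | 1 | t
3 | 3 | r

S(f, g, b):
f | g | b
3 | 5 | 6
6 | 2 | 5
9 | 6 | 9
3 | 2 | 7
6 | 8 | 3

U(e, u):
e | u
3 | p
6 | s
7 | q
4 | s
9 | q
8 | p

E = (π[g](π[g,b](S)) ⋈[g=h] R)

Row counts bottom-up:
  S → 5
  π[g,b](S) → 5
  π[g](π[g,b](S)) → 5
  R → 4
  (π[g](π[g,b](S)) ⋈[g=h] R) → 3

|E| = 3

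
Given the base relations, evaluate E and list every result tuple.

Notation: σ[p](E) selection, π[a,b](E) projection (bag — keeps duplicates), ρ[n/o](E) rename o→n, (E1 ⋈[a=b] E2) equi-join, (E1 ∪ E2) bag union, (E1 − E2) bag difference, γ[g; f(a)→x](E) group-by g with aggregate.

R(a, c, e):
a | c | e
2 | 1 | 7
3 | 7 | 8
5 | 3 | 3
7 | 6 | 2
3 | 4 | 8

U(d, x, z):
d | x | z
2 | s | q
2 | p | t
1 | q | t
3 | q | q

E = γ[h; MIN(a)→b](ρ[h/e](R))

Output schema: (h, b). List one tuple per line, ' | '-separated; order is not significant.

Stepwise |·|:
  R → 5
  ρ[h/e](R) → 5
  γ[h; MIN(a)→b](ρ[h/e](R)) → 4

== RESULT ==
h | b
2 | 7
3 | 5
7 | 2
8 | 3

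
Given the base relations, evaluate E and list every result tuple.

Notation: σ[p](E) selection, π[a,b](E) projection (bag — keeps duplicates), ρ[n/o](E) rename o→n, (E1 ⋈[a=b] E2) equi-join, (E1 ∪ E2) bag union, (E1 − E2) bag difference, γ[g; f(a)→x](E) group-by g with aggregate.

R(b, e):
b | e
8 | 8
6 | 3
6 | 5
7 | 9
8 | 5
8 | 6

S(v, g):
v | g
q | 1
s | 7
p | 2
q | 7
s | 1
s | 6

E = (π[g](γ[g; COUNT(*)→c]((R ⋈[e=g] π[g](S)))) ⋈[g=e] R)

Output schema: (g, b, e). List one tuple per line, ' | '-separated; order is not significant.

Row counts bottom-up:
  R → 6
  S → 6
  π[g](S) → 6
  (R ⋈[e=g] π[g](S)) → 1
  γ[g; COUNT(*)→c]((R ⋈[e=g] π[g](S))) → 1
  π[g](γ[g; COUNT(*)→c]((R ⋈[e=g] π[g](S)))) → 1
  R → 6
  (π[g](γ[g; COUNT(*)→c]((R ⋈[e=g] π[g](S)))) ⋈[g=e] R) → 1

== RESULT ==
g | b | e
6 | 8 | 6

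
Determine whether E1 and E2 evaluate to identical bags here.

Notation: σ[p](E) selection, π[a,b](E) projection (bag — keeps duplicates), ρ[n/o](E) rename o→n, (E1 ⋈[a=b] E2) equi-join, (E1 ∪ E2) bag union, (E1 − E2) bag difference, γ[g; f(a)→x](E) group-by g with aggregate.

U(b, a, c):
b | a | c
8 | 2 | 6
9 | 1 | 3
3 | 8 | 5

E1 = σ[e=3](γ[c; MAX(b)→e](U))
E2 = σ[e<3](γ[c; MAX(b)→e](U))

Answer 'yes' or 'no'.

E1 subexpression sizes:
  U → 3
  γ[c; MAX(b)→e](U) → 3
  σ[e=3](γ[c; MAX(b)→e](U)) → 1
E2 subexpression sizes:
  U → 3
  γ[c; MAX(b)→e](U) → 3
  σ[e<3](γ[c; MAX(b)→e](U)) → 0

E1 result:
c | e
5 | 3
E2 result:
c | e
(0 rows)
Witness: (5, 3) appears 1× in E1 but 0× in E2.

no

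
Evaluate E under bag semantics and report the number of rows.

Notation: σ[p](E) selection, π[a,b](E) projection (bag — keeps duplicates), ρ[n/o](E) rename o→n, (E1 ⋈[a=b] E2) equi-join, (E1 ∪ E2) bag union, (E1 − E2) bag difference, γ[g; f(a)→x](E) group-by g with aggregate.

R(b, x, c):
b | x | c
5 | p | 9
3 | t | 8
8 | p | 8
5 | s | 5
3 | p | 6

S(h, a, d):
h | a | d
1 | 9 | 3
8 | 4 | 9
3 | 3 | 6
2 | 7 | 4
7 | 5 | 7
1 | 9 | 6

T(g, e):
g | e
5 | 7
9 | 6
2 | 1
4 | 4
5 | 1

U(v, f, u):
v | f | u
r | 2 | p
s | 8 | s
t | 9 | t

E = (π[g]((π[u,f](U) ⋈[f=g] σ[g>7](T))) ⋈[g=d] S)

Per-node cardinality:
  U → 3
  π[u,f](U) → 3
  T → 5
  σ[g>7](T) → 1
  (π[u,f](U) ⋈[f=g] σ[g>7](T)) → 1
  π[g]((π[u,f](U) ⋈[f=g] σ[g>7](T))) → 1
  S → 6
  (π[g]((π[u,f](U) ⋈[f=g] σ[g>7](T))) ⋈[g=d] S) → 1

|E| = 1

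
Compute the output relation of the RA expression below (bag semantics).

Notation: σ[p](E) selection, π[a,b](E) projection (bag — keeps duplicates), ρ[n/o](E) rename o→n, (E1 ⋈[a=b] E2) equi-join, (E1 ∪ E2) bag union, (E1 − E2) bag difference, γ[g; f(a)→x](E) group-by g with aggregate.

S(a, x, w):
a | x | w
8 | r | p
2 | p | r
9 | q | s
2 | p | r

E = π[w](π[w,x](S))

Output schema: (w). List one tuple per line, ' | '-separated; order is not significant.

Per-node cardinality:
  S → 4
  π[w,x](S) → 4
  π[w](π[w,x](S)) → 4

== RESULT ==
w
p
r
r
s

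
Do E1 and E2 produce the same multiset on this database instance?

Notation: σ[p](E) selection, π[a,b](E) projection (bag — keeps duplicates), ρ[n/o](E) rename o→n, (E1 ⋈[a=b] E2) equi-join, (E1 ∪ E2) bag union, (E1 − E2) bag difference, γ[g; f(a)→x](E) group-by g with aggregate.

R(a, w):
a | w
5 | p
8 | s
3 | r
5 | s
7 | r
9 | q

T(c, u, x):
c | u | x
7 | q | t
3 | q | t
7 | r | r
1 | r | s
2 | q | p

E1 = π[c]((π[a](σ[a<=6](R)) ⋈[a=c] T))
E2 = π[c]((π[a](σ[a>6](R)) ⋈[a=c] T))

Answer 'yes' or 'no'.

E1 per-node cardinality:
  R → 6
  σ[a<=6](R) → 3
  π[a](σ[a<=6](R)) → 3
  T → 5
  (π[a](σ[a<=6](R)) ⋈[a=c] T) → 1
  π[c]((π[a](σ[a<=6](R)) ⋈[a=c] T)) → 1
E2 per-node cardinality:
  R → 6
  σ[a>6](R) → 3
  π[a](σ[a>6](R)) → 3
  T → 5
  (π[a](σ[a>6](R)) ⋈[a=c] T) → 2
  π[c]((π[a](σ[a>6](R)) ⋈[a=c] T)) → 2

E1 result:
c
3
E2 result:
c
7
7
Witness: (7,) appears 0× in E1 but 2× in E2.

no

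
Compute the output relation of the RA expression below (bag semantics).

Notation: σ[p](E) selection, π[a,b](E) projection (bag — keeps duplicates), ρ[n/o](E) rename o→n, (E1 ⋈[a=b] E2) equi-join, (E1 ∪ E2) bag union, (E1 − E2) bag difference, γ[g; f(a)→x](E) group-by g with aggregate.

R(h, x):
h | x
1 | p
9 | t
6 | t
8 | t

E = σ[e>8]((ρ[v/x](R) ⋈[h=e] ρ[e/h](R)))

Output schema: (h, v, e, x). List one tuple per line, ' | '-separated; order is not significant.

Per-node cardinality:
  R → 4
  ρ[v/x](R) → 4
  R → 4
  ρ[e/h](R) → 4
  (ρ[v/x](R) ⋈[h=e] ρ[e/h](R)) → 4
  σ[e>8]((ρ[v/x](R) ⋈[h=e] ρ[e/h](R))) → 1

== RESULT ==
h | v | e | x
9 | t | 9 | t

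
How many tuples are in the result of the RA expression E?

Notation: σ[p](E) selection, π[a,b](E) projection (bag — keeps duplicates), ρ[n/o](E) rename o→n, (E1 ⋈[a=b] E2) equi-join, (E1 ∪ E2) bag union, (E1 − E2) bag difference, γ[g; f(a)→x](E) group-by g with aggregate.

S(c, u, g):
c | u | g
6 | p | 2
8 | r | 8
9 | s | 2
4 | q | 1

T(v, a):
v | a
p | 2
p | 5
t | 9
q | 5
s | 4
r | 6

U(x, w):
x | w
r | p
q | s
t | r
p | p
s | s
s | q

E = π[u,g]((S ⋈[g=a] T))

Row counts bottom-up:
  S → 4
  T → 6
  (S ⋈[g=a] T) → 2
  π[u,g]((S ⋈[g=a] T)) → 2

|E| = 2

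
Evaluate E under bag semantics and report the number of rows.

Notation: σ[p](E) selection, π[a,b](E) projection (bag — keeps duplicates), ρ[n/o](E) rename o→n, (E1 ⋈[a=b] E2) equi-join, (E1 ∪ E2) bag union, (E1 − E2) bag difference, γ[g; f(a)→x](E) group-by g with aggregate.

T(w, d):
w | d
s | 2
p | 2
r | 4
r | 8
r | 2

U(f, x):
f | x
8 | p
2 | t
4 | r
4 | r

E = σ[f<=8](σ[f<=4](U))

Row counts bottom-up:
  U → 4
  σ[f<=4](U) → 3
  σ[f<=8](σ[f<=4](U)) → 3

|E| = 3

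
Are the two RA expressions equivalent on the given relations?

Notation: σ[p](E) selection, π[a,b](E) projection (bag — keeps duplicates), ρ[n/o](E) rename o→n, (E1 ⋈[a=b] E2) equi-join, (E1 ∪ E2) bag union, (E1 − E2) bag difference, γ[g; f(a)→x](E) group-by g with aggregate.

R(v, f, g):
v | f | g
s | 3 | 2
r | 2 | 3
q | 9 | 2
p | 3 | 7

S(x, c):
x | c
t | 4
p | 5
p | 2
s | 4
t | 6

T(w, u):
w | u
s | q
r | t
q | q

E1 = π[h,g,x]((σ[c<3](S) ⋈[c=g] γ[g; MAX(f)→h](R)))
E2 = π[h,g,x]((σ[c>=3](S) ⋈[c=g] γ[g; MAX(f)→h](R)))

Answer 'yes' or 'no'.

E1 per-node cardinality:
  S → 5
  σ[c<3](S) → 1
  R → 4
  γ[g; MAX(f)→h](R) → 3
  (σ[c<3](S) ⋈[c=g] γ[g; MAX(f)→h](R)) → 1
  π[h,g,x]((σ[c<3](S) ⋈[c=g] γ[g; MAX(f)→h](R))) → 1
E2 per-node cardinality:
  S → 5
  σ[c>=3](S) → 4
  R → 4
  γ[g; MAX(f)→h](R) → 3
  (σ[c>=3](S) ⋈[c=g] γ[g; MAX(f)→h](R)) → 0
  π[h,g,x]((σ[c>=3](S) ⋈[c=g] γ[g; MAX(f)→h](R))) → 0

E1 result:
h | g | x
9 | 2 | p
E2 result:
h | g | x
(0 rows)
Witness: (9, 2, 'p') appears 1× in E1 but 0× in E2.

no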